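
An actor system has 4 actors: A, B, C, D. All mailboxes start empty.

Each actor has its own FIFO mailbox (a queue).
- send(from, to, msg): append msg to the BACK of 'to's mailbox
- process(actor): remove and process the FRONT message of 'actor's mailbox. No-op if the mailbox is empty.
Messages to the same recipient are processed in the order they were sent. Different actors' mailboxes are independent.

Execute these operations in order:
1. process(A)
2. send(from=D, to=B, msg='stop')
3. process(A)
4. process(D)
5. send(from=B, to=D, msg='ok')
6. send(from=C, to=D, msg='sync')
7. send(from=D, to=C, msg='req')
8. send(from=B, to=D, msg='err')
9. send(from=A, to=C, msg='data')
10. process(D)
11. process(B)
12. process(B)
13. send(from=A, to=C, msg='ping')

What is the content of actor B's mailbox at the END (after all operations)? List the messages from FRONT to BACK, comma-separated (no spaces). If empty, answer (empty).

After 1 (process(A)): A:[] B:[] C:[] D:[]
After 2 (send(from=D, to=B, msg='stop')): A:[] B:[stop] C:[] D:[]
After 3 (process(A)): A:[] B:[stop] C:[] D:[]
After 4 (process(D)): A:[] B:[stop] C:[] D:[]
After 5 (send(from=B, to=D, msg='ok')): A:[] B:[stop] C:[] D:[ok]
After 6 (send(from=C, to=D, msg='sync')): A:[] B:[stop] C:[] D:[ok,sync]
After 7 (send(from=D, to=C, msg='req')): A:[] B:[stop] C:[req] D:[ok,sync]
After 8 (send(from=B, to=D, msg='err')): A:[] B:[stop] C:[req] D:[ok,sync,err]
After 9 (send(from=A, to=C, msg='data')): A:[] B:[stop] C:[req,data] D:[ok,sync,err]
After 10 (process(D)): A:[] B:[stop] C:[req,data] D:[sync,err]
After 11 (process(B)): A:[] B:[] C:[req,data] D:[sync,err]
After 12 (process(B)): A:[] B:[] C:[req,data] D:[sync,err]
After 13 (send(from=A, to=C, msg='ping')): A:[] B:[] C:[req,data,ping] D:[sync,err]

Answer: (empty)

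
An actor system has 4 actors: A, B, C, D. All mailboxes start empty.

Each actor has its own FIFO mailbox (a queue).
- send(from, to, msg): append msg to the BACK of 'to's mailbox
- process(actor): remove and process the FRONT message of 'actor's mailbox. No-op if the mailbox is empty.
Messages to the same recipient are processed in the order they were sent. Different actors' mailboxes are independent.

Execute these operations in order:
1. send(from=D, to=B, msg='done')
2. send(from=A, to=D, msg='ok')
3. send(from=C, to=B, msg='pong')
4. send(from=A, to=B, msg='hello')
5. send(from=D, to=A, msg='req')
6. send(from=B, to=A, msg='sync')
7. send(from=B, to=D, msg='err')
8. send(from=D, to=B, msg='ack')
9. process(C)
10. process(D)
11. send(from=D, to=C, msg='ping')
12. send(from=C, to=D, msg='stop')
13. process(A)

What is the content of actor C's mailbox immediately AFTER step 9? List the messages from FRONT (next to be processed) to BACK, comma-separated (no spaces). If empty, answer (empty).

After 1 (send(from=D, to=B, msg='done')): A:[] B:[done] C:[] D:[]
After 2 (send(from=A, to=D, msg='ok')): A:[] B:[done] C:[] D:[ok]
After 3 (send(from=C, to=B, msg='pong')): A:[] B:[done,pong] C:[] D:[ok]
After 4 (send(from=A, to=B, msg='hello')): A:[] B:[done,pong,hello] C:[] D:[ok]
After 5 (send(from=D, to=A, msg='req')): A:[req] B:[done,pong,hello] C:[] D:[ok]
After 6 (send(from=B, to=A, msg='sync')): A:[req,sync] B:[done,pong,hello] C:[] D:[ok]
After 7 (send(from=B, to=D, msg='err')): A:[req,sync] B:[done,pong,hello] C:[] D:[ok,err]
After 8 (send(from=D, to=B, msg='ack')): A:[req,sync] B:[done,pong,hello,ack] C:[] D:[ok,err]
After 9 (process(C)): A:[req,sync] B:[done,pong,hello,ack] C:[] D:[ok,err]

(empty)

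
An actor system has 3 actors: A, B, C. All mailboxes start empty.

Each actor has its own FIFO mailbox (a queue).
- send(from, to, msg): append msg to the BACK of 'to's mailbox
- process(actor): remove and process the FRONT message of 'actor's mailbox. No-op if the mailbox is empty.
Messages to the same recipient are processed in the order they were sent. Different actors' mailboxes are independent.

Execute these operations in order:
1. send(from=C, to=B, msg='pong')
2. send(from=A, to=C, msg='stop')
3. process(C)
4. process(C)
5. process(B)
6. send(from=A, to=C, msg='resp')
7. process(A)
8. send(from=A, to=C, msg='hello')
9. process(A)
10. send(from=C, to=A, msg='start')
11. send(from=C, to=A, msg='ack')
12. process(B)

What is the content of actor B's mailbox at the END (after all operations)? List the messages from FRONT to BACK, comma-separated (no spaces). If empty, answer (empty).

After 1 (send(from=C, to=B, msg='pong')): A:[] B:[pong] C:[]
After 2 (send(from=A, to=C, msg='stop')): A:[] B:[pong] C:[stop]
After 3 (process(C)): A:[] B:[pong] C:[]
After 4 (process(C)): A:[] B:[pong] C:[]
After 5 (process(B)): A:[] B:[] C:[]
After 6 (send(from=A, to=C, msg='resp')): A:[] B:[] C:[resp]
After 7 (process(A)): A:[] B:[] C:[resp]
After 8 (send(from=A, to=C, msg='hello')): A:[] B:[] C:[resp,hello]
After 9 (process(A)): A:[] B:[] C:[resp,hello]
After 10 (send(from=C, to=A, msg='start')): A:[start] B:[] C:[resp,hello]
After 11 (send(from=C, to=A, msg='ack')): A:[start,ack] B:[] C:[resp,hello]
After 12 (process(B)): A:[start,ack] B:[] C:[resp,hello]

Answer: (empty)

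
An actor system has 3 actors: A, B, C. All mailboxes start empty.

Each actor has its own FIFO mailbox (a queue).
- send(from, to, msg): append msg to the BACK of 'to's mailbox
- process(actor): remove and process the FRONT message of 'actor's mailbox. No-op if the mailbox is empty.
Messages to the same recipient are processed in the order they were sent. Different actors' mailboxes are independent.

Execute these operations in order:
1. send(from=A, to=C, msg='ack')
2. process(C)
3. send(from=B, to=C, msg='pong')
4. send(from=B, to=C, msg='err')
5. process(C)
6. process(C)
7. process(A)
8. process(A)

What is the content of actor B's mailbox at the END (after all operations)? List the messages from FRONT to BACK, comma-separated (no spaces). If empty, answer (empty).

After 1 (send(from=A, to=C, msg='ack')): A:[] B:[] C:[ack]
After 2 (process(C)): A:[] B:[] C:[]
After 3 (send(from=B, to=C, msg='pong')): A:[] B:[] C:[pong]
After 4 (send(from=B, to=C, msg='err')): A:[] B:[] C:[pong,err]
After 5 (process(C)): A:[] B:[] C:[err]
After 6 (process(C)): A:[] B:[] C:[]
After 7 (process(A)): A:[] B:[] C:[]
After 8 (process(A)): A:[] B:[] C:[]

Answer: (empty)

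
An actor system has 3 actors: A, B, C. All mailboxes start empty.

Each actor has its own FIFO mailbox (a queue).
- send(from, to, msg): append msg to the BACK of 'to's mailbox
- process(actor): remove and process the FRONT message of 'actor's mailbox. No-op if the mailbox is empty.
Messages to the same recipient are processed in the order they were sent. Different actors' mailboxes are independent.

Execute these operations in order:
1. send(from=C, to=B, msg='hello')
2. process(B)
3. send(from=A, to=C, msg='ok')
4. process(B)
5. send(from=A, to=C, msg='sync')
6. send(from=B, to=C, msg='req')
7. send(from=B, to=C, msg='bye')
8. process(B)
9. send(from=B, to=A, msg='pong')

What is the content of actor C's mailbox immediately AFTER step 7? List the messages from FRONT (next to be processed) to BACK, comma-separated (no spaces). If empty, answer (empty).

After 1 (send(from=C, to=B, msg='hello')): A:[] B:[hello] C:[]
After 2 (process(B)): A:[] B:[] C:[]
After 3 (send(from=A, to=C, msg='ok')): A:[] B:[] C:[ok]
After 4 (process(B)): A:[] B:[] C:[ok]
After 5 (send(from=A, to=C, msg='sync')): A:[] B:[] C:[ok,sync]
After 6 (send(from=B, to=C, msg='req')): A:[] B:[] C:[ok,sync,req]
After 7 (send(from=B, to=C, msg='bye')): A:[] B:[] C:[ok,sync,req,bye]

ok,sync,req,bye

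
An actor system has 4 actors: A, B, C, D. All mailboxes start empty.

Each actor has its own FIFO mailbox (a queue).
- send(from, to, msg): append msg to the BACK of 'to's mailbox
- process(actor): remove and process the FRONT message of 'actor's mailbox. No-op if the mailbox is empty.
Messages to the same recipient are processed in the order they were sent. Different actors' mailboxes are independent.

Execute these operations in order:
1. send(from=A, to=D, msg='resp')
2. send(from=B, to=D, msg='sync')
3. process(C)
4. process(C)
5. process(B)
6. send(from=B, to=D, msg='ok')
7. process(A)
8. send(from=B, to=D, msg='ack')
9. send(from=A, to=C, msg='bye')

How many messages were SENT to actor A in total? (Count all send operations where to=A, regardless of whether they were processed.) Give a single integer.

Answer: 0

Derivation:
After 1 (send(from=A, to=D, msg='resp')): A:[] B:[] C:[] D:[resp]
After 2 (send(from=B, to=D, msg='sync')): A:[] B:[] C:[] D:[resp,sync]
After 3 (process(C)): A:[] B:[] C:[] D:[resp,sync]
After 4 (process(C)): A:[] B:[] C:[] D:[resp,sync]
After 5 (process(B)): A:[] B:[] C:[] D:[resp,sync]
After 6 (send(from=B, to=D, msg='ok')): A:[] B:[] C:[] D:[resp,sync,ok]
After 7 (process(A)): A:[] B:[] C:[] D:[resp,sync,ok]
After 8 (send(from=B, to=D, msg='ack')): A:[] B:[] C:[] D:[resp,sync,ok,ack]
After 9 (send(from=A, to=C, msg='bye')): A:[] B:[] C:[bye] D:[resp,sync,ok,ack]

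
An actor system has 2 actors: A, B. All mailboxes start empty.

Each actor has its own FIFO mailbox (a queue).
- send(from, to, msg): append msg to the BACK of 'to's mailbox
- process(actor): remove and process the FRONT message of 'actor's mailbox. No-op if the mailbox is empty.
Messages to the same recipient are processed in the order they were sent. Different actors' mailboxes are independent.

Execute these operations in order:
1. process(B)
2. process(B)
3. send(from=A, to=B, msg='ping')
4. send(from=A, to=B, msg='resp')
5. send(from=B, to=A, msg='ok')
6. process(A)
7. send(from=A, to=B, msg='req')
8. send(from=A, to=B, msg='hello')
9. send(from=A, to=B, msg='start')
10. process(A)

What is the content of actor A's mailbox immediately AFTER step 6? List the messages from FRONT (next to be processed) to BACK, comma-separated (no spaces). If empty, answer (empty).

After 1 (process(B)): A:[] B:[]
After 2 (process(B)): A:[] B:[]
After 3 (send(from=A, to=B, msg='ping')): A:[] B:[ping]
After 4 (send(from=A, to=B, msg='resp')): A:[] B:[ping,resp]
After 5 (send(from=B, to=A, msg='ok')): A:[ok] B:[ping,resp]
After 6 (process(A)): A:[] B:[ping,resp]

(empty)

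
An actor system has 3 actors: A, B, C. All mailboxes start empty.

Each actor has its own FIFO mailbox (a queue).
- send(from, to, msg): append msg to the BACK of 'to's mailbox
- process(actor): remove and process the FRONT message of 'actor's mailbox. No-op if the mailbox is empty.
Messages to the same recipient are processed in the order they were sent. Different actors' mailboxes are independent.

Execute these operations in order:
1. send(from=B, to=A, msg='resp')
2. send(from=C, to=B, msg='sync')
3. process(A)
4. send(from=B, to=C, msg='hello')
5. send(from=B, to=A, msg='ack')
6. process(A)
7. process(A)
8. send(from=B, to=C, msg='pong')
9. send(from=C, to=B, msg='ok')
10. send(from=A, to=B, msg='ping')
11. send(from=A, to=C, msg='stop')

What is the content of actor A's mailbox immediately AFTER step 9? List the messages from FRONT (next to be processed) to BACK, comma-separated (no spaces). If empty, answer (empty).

After 1 (send(from=B, to=A, msg='resp')): A:[resp] B:[] C:[]
After 2 (send(from=C, to=B, msg='sync')): A:[resp] B:[sync] C:[]
After 3 (process(A)): A:[] B:[sync] C:[]
After 4 (send(from=B, to=C, msg='hello')): A:[] B:[sync] C:[hello]
After 5 (send(from=B, to=A, msg='ack')): A:[ack] B:[sync] C:[hello]
After 6 (process(A)): A:[] B:[sync] C:[hello]
After 7 (process(A)): A:[] B:[sync] C:[hello]
After 8 (send(from=B, to=C, msg='pong')): A:[] B:[sync] C:[hello,pong]
After 9 (send(from=C, to=B, msg='ok')): A:[] B:[sync,ok] C:[hello,pong]

(empty)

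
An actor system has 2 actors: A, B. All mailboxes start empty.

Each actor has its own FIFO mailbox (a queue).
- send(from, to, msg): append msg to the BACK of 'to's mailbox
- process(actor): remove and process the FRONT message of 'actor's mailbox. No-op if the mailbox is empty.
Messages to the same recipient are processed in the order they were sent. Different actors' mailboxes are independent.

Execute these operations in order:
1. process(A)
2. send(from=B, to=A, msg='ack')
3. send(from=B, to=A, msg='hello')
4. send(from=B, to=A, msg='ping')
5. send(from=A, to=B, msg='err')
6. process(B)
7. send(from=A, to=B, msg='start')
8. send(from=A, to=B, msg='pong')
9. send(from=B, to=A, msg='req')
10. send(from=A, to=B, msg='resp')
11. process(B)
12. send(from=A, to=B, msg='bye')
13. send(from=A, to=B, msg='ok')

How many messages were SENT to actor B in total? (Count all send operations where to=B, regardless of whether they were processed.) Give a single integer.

Answer: 6

Derivation:
After 1 (process(A)): A:[] B:[]
After 2 (send(from=B, to=A, msg='ack')): A:[ack] B:[]
After 3 (send(from=B, to=A, msg='hello')): A:[ack,hello] B:[]
After 4 (send(from=B, to=A, msg='ping')): A:[ack,hello,ping] B:[]
After 5 (send(from=A, to=B, msg='err')): A:[ack,hello,ping] B:[err]
After 6 (process(B)): A:[ack,hello,ping] B:[]
After 7 (send(from=A, to=B, msg='start')): A:[ack,hello,ping] B:[start]
After 8 (send(from=A, to=B, msg='pong')): A:[ack,hello,ping] B:[start,pong]
After 9 (send(from=B, to=A, msg='req')): A:[ack,hello,ping,req] B:[start,pong]
After 10 (send(from=A, to=B, msg='resp')): A:[ack,hello,ping,req] B:[start,pong,resp]
After 11 (process(B)): A:[ack,hello,ping,req] B:[pong,resp]
After 12 (send(from=A, to=B, msg='bye')): A:[ack,hello,ping,req] B:[pong,resp,bye]
After 13 (send(from=A, to=B, msg='ok')): A:[ack,hello,ping,req] B:[pong,resp,bye,ok]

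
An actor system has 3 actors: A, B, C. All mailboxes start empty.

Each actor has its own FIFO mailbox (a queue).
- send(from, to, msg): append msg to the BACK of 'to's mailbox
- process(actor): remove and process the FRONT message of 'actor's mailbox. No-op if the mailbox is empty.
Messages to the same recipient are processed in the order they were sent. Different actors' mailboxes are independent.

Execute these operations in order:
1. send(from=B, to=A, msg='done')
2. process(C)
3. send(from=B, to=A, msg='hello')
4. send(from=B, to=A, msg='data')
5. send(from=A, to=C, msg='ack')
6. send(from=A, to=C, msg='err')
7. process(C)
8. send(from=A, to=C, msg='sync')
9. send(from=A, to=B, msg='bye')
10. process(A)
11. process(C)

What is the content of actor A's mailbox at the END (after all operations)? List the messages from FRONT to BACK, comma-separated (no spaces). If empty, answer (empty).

After 1 (send(from=B, to=A, msg='done')): A:[done] B:[] C:[]
After 2 (process(C)): A:[done] B:[] C:[]
After 3 (send(from=B, to=A, msg='hello')): A:[done,hello] B:[] C:[]
After 4 (send(from=B, to=A, msg='data')): A:[done,hello,data] B:[] C:[]
After 5 (send(from=A, to=C, msg='ack')): A:[done,hello,data] B:[] C:[ack]
After 6 (send(from=A, to=C, msg='err')): A:[done,hello,data] B:[] C:[ack,err]
After 7 (process(C)): A:[done,hello,data] B:[] C:[err]
After 8 (send(from=A, to=C, msg='sync')): A:[done,hello,data] B:[] C:[err,sync]
After 9 (send(from=A, to=B, msg='bye')): A:[done,hello,data] B:[bye] C:[err,sync]
After 10 (process(A)): A:[hello,data] B:[bye] C:[err,sync]
After 11 (process(C)): A:[hello,data] B:[bye] C:[sync]

Answer: hello,data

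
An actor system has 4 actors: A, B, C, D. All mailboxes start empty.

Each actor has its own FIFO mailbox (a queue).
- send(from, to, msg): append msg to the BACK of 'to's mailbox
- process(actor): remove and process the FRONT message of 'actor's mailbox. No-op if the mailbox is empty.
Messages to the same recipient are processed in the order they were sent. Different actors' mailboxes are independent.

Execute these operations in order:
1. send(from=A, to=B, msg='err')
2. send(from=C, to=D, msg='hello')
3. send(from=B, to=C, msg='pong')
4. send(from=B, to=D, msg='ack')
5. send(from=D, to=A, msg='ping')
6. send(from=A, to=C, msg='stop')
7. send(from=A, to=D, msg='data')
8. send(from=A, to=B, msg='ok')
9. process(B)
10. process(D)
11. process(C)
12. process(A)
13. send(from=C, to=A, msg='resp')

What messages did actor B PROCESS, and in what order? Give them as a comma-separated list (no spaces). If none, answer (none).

After 1 (send(from=A, to=B, msg='err')): A:[] B:[err] C:[] D:[]
After 2 (send(from=C, to=D, msg='hello')): A:[] B:[err] C:[] D:[hello]
After 3 (send(from=B, to=C, msg='pong')): A:[] B:[err] C:[pong] D:[hello]
After 4 (send(from=B, to=D, msg='ack')): A:[] B:[err] C:[pong] D:[hello,ack]
After 5 (send(from=D, to=A, msg='ping')): A:[ping] B:[err] C:[pong] D:[hello,ack]
After 6 (send(from=A, to=C, msg='stop')): A:[ping] B:[err] C:[pong,stop] D:[hello,ack]
After 7 (send(from=A, to=D, msg='data')): A:[ping] B:[err] C:[pong,stop] D:[hello,ack,data]
After 8 (send(from=A, to=B, msg='ok')): A:[ping] B:[err,ok] C:[pong,stop] D:[hello,ack,data]
After 9 (process(B)): A:[ping] B:[ok] C:[pong,stop] D:[hello,ack,data]
After 10 (process(D)): A:[ping] B:[ok] C:[pong,stop] D:[ack,data]
After 11 (process(C)): A:[ping] B:[ok] C:[stop] D:[ack,data]
After 12 (process(A)): A:[] B:[ok] C:[stop] D:[ack,data]
After 13 (send(from=C, to=A, msg='resp')): A:[resp] B:[ok] C:[stop] D:[ack,data]

Answer: err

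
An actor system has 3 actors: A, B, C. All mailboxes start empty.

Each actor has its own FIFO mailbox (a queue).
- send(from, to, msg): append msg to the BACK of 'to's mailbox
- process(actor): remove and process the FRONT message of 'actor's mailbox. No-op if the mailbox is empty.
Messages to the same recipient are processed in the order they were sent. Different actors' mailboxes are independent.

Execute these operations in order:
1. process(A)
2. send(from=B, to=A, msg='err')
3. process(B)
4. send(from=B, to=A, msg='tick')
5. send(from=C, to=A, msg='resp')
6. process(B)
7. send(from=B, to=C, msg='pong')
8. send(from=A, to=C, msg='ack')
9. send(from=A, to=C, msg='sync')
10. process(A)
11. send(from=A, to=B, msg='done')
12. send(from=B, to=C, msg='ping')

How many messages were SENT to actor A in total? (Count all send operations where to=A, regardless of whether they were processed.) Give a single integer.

After 1 (process(A)): A:[] B:[] C:[]
After 2 (send(from=B, to=A, msg='err')): A:[err] B:[] C:[]
After 3 (process(B)): A:[err] B:[] C:[]
After 4 (send(from=B, to=A, msg='tick')): A:[err,tick] B:[] C:[]
After 5 (send(from=C, to=A, msg='resp')): A:[err,tick,resp] B:[] C:[]
After 6 (process(B)): A:[err,tick,resp] B:[] C:[]
After 7 (send(from=B, to=C, msg='pong')): A:[err,tick,resp] B:[] C:[pong]
After 8 (send(from=A, to=C, msg='ack')): A:[err,tick,resp] B:[] C:[pong,ack]
After 9 (send(from=A, to=C, msg='sync')): A:[err,tick,resp] B:[] C:[pong,ack,sync]
After 10 (process(A)): A:[tick,resp] B:[] C:[pong,ack,sync]
After 11 (send(from=A, to=B, msg='done')): A:[tick,resp] B:[done] C:[pong,ack,sync]
After 12 (send(from=B, to=C, msg='ping')): A:[tick,resp] B:[done] C:[pong,ack,sync,ping]

Answer: 3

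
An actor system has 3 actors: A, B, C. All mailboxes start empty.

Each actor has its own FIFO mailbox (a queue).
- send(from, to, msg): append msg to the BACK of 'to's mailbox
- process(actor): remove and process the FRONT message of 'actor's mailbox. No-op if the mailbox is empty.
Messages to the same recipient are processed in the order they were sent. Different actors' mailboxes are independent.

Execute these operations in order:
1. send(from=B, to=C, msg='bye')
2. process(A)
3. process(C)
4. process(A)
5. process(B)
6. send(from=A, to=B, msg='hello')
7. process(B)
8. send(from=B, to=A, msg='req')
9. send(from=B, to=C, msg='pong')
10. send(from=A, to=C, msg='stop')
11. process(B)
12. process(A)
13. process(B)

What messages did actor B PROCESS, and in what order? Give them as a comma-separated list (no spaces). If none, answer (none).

Answer: hello

Derivation:
After 1 (send(from=B, to=C, msg='bye')): A:[] B:[] C:[bye]
After 2 (process(A)): A:[] B:[] C:[bye]
After 3 (process(C)): A:[] B:[] C:[]
After 4 (process(A)): A:[] B:[] C:[]
After 5 (process(B)): A:[] B:[] C:[]
After 6 (send(from=A, to=B, msg='hello')): A:[] B:[hello] C:[]
After 7 (process(B)): A:[] B:[] C:[]
After 8 (send(from=B, to=A, msg='req')): A:[req] B:[] C:[]
After 9 (send(from=B, to=C, msg='pong')): A:[req] B:[] C:[pong]
After 10 (send(from=A, to=C, msg='stop')): A:[req] B:[] C:[pong,stop]
After 11 (process(B)): A:[req] B:[] C:[pong,stop]
After 12 (process(A)): A:[] B:[] C:[pong,stop]
After 13 (process(B)): A:[] B:[] C:[pong,stop]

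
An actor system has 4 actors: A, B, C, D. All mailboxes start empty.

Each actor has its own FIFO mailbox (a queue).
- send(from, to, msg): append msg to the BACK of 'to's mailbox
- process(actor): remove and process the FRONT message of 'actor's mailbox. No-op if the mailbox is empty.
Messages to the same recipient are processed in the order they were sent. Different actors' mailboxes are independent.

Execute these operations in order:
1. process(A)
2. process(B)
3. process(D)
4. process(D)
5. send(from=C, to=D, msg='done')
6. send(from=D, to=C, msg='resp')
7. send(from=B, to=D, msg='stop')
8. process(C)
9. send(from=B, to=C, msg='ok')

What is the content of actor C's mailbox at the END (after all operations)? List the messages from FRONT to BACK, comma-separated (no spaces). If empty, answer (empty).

After 1 (process(A)): A:[] B:[] C:[] D:[]
After 2 (process(B)): A:[] B:[] C:[] D:[]
After 3 (process(D)): A:[] B:[] C:[] D:[]
After 4 (process(D)): A:[] B:[] C:[] D:[]
After 5 (send(from=C, to=D, msg='done')): A:[] B:[] C:[] D:[done]
After 6 (send(from=D, to=C, msg='resp')): A:[] B:[] C:[resp] D:[done]
After 7 (send(from=B, to=D, msg='stop')): A:[] B:[] C:[resp] D:[done,stop]
After 8 (process(C)): A:[] B:[] C:[] D:[done,stop]
After 9 (send(from=B, to=C, msg='ok')): A:[] B:[] C:[ok] D:[done,stop]

Answer: ok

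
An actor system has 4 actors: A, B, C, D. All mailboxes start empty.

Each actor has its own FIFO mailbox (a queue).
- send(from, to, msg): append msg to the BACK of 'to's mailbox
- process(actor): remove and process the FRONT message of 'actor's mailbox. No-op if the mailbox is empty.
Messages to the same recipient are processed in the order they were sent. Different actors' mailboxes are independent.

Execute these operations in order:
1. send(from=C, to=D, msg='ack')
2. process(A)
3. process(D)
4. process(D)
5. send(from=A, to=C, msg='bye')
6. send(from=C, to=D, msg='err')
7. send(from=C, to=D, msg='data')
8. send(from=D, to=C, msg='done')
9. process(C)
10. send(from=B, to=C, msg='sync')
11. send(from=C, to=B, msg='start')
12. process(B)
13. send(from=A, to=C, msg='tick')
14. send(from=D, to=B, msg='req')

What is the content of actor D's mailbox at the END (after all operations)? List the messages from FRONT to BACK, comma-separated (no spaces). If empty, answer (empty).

After 1 (send(from=C, to=D, msg='ack')): A:[] B:[] C:[] D:[ack]
After 2 (process(A)): A:[] B:[] C:[] D:[ack]
After 3 (process(D)): A:[] B:[] C:[] D:[]
After 4 (process(D)): A:[] B:[] C:[] D:[]
After 5 (send(from=A, to=C, msg='bye')): A:[] B:[] C:[bye] D:[]
After 6 (send(from=C, to=D, msg='err')): A:[] B:[] C:[bye] D:[err]
After 7 (send(from=C, to=D, msg='data')): A:[] B:[] C:[bye] D:[err,data]
After 8 (send(from=D, to=C, msg='done')): A:[] B:[] C:[bye,done] D:[err,data]
After 9 (process(C)): A:[] B:[] C:[done] D:[err,data]
After 10 (send(from=B, to=C, msg='sync')): A:[] B:[] C:[done,sync] D:[err,data]
After 11 (send(from=C, to=B, msg='start')): A:[] B:[start] C:[done,sync] D:[err,data]
After 12 (process(B)): A:[] B:[] C:[done,sync] D:[err,data]
After 13 (send(from=A, to=C, msg='tick')): A:[] B:[] C:[done,sync,tick] D:[err,data]
After 14 (send(from=D, to=B, msg='req')): A:[] B:[req] C:[done,sync,tick] D:[err,data]

Answer: err,data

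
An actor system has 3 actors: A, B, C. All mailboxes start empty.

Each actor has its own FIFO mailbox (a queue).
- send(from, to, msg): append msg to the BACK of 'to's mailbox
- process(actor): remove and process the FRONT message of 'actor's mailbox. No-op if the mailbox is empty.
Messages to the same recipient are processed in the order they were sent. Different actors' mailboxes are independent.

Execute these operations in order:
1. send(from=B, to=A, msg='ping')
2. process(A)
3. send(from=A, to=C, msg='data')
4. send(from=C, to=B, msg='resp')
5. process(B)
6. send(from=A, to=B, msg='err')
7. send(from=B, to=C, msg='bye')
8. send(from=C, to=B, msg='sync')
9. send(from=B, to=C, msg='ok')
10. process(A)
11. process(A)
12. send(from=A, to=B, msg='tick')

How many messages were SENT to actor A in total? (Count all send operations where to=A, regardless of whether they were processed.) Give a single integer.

Answer: 1

Derivation:
After 1 (send(from=B, to=A, msg='ping')): A:[ping] B:[] C:[]
After 2 (process(A)): A:[] B:[] C:[]
After 3 (send(from=A, to=C, msg='data')): A:[] B:[] C:[data]
After 4 (send(from=C, to=B, msg='resp')): A:[] B:[resp] C:[data]
After 5 (process(B)): A:[] B:[] C:[data]
After 6 (send(from=A, to=B, msg='err')): A:[] B:[err] C:[data]
After 7 (send(from=B, to=C, msg='bye')): A:[] B:[err] C:[data,bye]
After 8 (send(from=C, to=B, msg='sync')): A:[] B:[err,sync] C:[data,bye]
After 9 (send(from=B, to=C, msg='ok')): A:[] B:[err,sync] C:[data,bye,ok]
After 10 (process(A)): A:[] B:[err,sync] C:[data,bye,ok]
After 11 (process(A)): A:[] B:[err,sync] C:[data,bye,ok]
After 12 (send(from=A, to=B, msg='tick')): A:[] B:[err,sync,tick] C:[data,bye,ok]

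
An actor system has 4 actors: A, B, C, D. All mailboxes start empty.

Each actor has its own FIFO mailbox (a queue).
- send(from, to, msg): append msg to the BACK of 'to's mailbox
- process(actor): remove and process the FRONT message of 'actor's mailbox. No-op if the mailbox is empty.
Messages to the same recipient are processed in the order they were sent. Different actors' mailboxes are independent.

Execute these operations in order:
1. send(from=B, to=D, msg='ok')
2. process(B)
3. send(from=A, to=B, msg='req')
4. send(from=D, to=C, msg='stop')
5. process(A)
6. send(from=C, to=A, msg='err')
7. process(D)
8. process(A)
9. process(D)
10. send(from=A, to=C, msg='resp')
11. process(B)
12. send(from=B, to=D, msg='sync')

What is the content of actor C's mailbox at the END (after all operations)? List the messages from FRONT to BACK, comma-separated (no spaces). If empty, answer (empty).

After 1 (send(from=B, to=D, msg='ok')): A:[] B:[] C:[] D:[ok]
After 2 (process(B)): A:[] B:[] C:[] D:[ok]
After 3 (send(from=A, to=B, msg='req')): A:[] B:[req] C:[] D:[ok]
After 4 (send(from=D, to=C, msg='stop')): A:[] B:[req] C:[stop] D:[ok]
After 5 (process(A)): A:[] B:[req] C:[stop] D:[ok]
After 6 (send(from=C, to=A, msg='err')): A:[err] B:[req] C:[stop] D:[ok]
After 7 (process(D)): A:[err] B:[req] C:[stop] D:[]
After 8 (process(A)): A:[] B:[req] C:[stop] D:[]
After 9 (process(D)): A:[] B:[req] C:[stop] D:[]
After 10 (send(from=A, to=C, msg='resp')): A:[] B:[req] C:[stop,resp] D:[]
After 11 (process(B)): A:[] B:[] C:[stop,resp] D:[]
After 12 (send(from=B, to=D, msg='sync')): A:[] B:[] C:[stop,resp] D:[sync]

Answer: stop,resp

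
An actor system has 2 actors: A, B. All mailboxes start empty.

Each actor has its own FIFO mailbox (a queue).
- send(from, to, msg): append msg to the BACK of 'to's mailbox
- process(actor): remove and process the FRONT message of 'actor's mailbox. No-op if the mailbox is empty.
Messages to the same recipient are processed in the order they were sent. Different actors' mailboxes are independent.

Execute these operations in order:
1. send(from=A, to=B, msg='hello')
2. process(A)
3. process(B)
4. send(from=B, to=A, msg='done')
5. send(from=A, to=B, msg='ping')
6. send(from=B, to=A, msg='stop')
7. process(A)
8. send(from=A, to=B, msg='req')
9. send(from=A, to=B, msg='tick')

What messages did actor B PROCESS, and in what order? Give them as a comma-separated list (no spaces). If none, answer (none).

Answer: hello

Derivation:
After 1 (send(from=A, to=B, msg='hello')): A:[] B:[hello]
After 2 (process(A)): A:[] B:[hello]
After 3 (process(B)): A:[] B:[]
After 4 (send(from=B, to=A, msg='done')): A:[done] B:[]
After 5 (send(from=A, to=B, msg='ping')): A:[done] B:[ping]
After 6 (send(from=B, to=A, msg='stop')): A:[done,stop] B:[ping]
After 7 (process(A)): A:[stop] B:[ping]
After 8 (send(from=A, to=B, msg='req')): A:[stop] B:[ping,req]
After 9 (send(from=A, to=B, msg='tick')): A:[stop] B:[ping,req,tick]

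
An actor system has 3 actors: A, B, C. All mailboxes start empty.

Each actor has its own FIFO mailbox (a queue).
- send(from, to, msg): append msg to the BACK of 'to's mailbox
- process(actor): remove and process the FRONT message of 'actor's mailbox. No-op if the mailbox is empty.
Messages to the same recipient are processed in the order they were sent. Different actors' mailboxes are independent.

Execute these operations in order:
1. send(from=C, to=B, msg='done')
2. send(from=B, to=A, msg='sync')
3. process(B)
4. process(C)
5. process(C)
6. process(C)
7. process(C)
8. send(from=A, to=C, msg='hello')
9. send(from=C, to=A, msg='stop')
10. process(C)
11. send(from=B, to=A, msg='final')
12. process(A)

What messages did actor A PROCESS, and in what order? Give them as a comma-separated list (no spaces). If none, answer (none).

Answer: sync

Derivation:
After 1 (send(from=C, to=B, msg='done')): A:[] B:[done] C:[]
After 2 (send(from=B, to=A, msg='sync')): A:[sync] B:[done] C:[]
After 3 (process(B)): A:[sync] B:[] C:[]
After 4 (process(C)): A:[sync] B:[] C:[]
After 5 (process(C)): A:[sync] B:[] C:[]
After 6 (process(C)): A:[sync] B:[] C:[]
After 7 (process(C)): A:[sync] B:[] C:[]
After 8 (send(from=A, to=C, msg='hello')): A:[sync] B:[] C:[hello]
After 9 (send(from=C, to=A, msg='stop')): A:[sync,stop] B:[] C:[hello]
After 10 (process(C)): A:[sync,stop] B:[] C:[]
After 11 (send(from=B, to=A, msg='final')): A:[sync,stop,final] B:[] C:[]
After 12 (process(A)): A:[stop,final] B:[] C:[]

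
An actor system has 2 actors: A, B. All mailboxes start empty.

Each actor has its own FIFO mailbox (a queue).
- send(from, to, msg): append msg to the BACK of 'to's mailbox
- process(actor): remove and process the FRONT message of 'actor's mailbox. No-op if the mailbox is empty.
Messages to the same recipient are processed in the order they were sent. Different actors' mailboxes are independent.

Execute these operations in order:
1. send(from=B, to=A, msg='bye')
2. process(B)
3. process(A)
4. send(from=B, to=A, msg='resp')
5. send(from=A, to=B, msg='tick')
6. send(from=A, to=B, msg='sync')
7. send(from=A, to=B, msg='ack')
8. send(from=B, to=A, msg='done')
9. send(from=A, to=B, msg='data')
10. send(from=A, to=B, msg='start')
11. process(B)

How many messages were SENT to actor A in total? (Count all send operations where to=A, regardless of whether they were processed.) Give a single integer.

Answer: 3

Derivation:
After 1 (send(from=B, to=A, msg='bye')): A:[bye] B:[]
After 2 (process(B)): A:[bye] B:[]
After 3 (process(A)): A:[] B:[]
After 4 (send(from=B, to=A, msg='resp')): A:[resp] B:[]
After 5 (send(from=A, to=B, msg='tick')): A:[resp] B:[tick]
After 6 (send(from=A, to=B, msg='sync')): A:[resp] B:[tick,sync]
After 7 (send(from=A, to=B, msg='ack')): A:[resp] B:[tick,sync,ack]
After 8 (send(from=B, to=A, msg='done')): A:[resp,done] B:[tick,sync,ack]
After 9 (send(from=A, to=B, msg='data')): A:[resp,done] B:[tick,sync,ack,data]
After 10 (send(from=A, to=B, msg='start')): A:[resp,done] B:[tick,sync,ack,data,start]
After 11 (process(B)): A:[resp,done] B:[sync,ack,data,start]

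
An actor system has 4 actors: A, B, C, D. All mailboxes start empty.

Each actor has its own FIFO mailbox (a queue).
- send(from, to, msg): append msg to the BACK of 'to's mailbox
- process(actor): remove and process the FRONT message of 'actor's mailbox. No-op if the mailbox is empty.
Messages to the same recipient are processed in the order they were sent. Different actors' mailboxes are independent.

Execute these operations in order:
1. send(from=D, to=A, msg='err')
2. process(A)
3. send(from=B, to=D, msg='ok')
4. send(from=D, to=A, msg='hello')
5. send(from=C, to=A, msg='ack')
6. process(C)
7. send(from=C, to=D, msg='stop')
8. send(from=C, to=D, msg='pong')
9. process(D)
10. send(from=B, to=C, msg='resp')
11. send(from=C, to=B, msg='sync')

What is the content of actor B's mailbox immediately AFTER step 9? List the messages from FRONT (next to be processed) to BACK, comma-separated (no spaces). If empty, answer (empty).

After 1 (send(from=D, to=A, msg='err')): A:[err] B:[] C:[] D:[]
After 2 (process(A)): A:[] B:[] C:[] D:[]
After 3 (send(from=B, to=D, msg='ok')): A:[] B:[] C:[] D:[ok]
After 4 (send(from=D, to=A, msg='hello')): A:[hello] B:[] C:[] D:[ok]
After 5 (send(from=C, to=A, msg='ack')): A:[hello,ack] B:[] C:[] D:[ok]
After 6 (process(C)): A:[hello,ack] B:[] C:[] D:[ok]
After 7 (send(from=C, to=D, msg='stop')): A:[hello,ack] B:[] C:[] D:[ok,stop]
After 8 (send(from=C, to=D, msg='pong')): A:[hello,ack] B:[] C:[] D:[ok,stop,pong]
After 9 (process(D)): A:[hello,ack] B:[] C:[] D:[stop,pong]

(empty)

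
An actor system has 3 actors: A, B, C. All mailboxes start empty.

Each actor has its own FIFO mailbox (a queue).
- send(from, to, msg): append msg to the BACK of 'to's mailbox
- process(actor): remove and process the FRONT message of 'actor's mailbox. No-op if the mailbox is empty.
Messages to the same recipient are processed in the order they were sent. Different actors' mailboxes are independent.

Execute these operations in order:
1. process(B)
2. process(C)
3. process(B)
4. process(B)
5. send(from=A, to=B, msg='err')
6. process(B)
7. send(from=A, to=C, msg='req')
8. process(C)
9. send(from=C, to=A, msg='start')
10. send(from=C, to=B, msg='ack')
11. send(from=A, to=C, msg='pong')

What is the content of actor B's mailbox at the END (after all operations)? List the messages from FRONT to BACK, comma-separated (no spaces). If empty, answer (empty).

Answer: ack

Derivation:
After 1 (process(B)): A:[] B:[] C:[]
After 2 (process(C)): A:[] B:[] C:[]
After 3 (process(B)): A:[] B:[] C:[]
After 4 (process(B)): A:[] B:[] C:[]
After 5 (send(from=A, to=B, msg='err')): A:[] B:[err] C:[]
After 6 (process(B)): A:[] B:[] C:[]
After 7 (send(from=A, to=C, msg='req')): A:[] B:[] C:[req]
After 8 (process(C)): A:[] B:[] C:[]
After 9 (send(from=C, to=A, msg='start')): A:[start] B:[] C:[]
After 10 (send(from=C, to=B, msg='ack')): A:[start] B:[ack] C:[]
After 11 (send(from=A, to=C, msg='pong')): A:[start] B:[ack] C:[pong]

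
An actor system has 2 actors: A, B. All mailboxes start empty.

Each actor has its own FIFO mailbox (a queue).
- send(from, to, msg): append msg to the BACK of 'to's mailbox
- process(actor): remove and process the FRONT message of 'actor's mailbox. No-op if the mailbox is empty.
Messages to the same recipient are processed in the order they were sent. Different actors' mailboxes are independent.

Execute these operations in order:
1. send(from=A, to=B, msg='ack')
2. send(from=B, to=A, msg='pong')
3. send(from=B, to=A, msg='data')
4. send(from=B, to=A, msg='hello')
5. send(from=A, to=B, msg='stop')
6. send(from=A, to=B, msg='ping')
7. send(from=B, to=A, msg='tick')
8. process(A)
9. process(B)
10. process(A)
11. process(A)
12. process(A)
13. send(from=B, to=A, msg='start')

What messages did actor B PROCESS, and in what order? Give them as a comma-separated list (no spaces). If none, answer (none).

Answer: ack

Derivation:
After 1 (send(from=A, to=B, msg='ack')): A:[] B:[ack]
After 2 (send(from=B, to=A, msg='pong')): A:[pong] B:[ack]
After 3 (send(from=B, to=A, msg='data')): A:[pong,data] B:[ack]
After 4 (send(from=B, to=A, msg='hello')): A:[pong,data,hello] B:[ack]
After 5 (send(from=A, to=B, msg='stop')): A:[pong,data,hello] B:[ack,stop]
After 6 (send(from=A, to=B, msg='ping')): A:[pong,data,hello] B:[ack,stop,ping]
After 7 (send(from=B, to=A, msg='tick')): A:[pong,data,hello,tick] B:[ack,stop,ping]
After 8 (process(A)): A:[data,hello,tick] B:[ack,stop,ping]
After 9 (process(B)): A:[data,hello,tick] B:[stop,ping]
After 10 (process(A)): A:[hello,tick] B:[stop,ping]
After 11 (process(A)): A:[tick] B:[stop,ping]
After 12 (process(A)): A:[] B:[stop,ping]
After 13 (send(from=B, to=A, msg='start')): A:[start] B:[stop,ping]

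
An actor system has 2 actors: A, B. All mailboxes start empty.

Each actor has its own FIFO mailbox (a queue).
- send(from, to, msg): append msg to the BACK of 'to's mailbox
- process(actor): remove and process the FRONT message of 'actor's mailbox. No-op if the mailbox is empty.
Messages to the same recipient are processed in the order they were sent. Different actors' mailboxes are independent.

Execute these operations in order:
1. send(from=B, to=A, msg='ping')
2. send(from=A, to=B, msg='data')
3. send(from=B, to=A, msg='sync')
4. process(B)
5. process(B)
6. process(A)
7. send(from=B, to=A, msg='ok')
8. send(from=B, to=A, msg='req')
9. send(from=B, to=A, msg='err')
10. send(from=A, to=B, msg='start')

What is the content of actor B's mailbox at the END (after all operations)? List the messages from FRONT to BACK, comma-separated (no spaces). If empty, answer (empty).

Answer: start

Derivation:
After 1 (send(from=B, to=A, msg='ping')): A:[ping] B:[]
After 2 (send(from=A, to=B, msg='data')): A:[ping] B:[data]
After 3 (send(from=B, to=A, msg='sync')): A:[ping,sync] B:[data]
After 4 (process(B)): A:[ping,sync] B:[]
After 5 (process(B)): A:[ping,sync] B:[]
After 6 (process(A)): A:[sync] B:[]
After 7 (send(from=B, to=A, msg='ok')): A:[sync,ok] B:[]
After 8 (send(from=B, to=A, msg='req')): A:[sync,ok,req] B:[]
After 9 (send(from=B, to=A, msg='err')): A:[sync,ok,req,err] B:[]
After 10 (send(from=A, to=B, msg='start')): A:[sync,ok,req,err] B:[start]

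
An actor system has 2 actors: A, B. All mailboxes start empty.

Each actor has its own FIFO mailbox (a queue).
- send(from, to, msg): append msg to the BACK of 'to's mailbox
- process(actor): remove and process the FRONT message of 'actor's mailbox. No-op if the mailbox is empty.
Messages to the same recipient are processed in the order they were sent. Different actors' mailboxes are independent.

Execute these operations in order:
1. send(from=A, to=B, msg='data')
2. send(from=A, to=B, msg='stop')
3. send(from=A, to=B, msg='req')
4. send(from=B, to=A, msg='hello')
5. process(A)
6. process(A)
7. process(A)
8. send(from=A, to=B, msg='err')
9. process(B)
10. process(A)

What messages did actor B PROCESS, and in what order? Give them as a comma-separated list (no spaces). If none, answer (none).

After 1 (send(from=A, to=B, msg='data')): A:[] B:[data]
After 2 (send(from=A, to=B, msg='stop')): A:[] B:[data,stop]
After 3 (send(from=A, to=B, msg='req')): A:[] B:[data,stop,req]
After 4 (send(from=B, to=A, msg='hello')): A:[hello] B:[data,stop,req]
After 5 (process(A)): A:[] B:[data,stop,req]
After 6 (process(A)): A:[] B:[data,stop,req]
After 7 (process(A)): A:[] B:[data,stop,req]
After 8 (send(from=A, to=B, msg='err')): A:[] B:[data,stop,req,err]
After 9 (process(B)): A:[] B:[stop,req,err]
After 10 (process(A)): A:[] B:[stop,req,err]

Answer: data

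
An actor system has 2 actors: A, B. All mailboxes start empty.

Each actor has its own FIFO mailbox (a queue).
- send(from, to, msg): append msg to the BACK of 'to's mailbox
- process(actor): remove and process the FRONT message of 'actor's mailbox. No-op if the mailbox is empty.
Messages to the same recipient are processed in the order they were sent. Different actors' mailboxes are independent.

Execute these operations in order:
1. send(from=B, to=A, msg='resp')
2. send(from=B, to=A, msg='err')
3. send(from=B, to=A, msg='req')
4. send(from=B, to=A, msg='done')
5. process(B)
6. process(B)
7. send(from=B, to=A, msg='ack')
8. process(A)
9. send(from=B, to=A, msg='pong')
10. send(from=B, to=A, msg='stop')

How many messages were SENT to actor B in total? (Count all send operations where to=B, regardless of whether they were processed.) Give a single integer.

Answer: 0

Derivation:
After 1 (send(from=B, to=A, msg='resp')): A:[resp] B:[]
After 2 (send(from=B, to=A, msg='err')): A:[resp,err] B:[]
After 3 (send(from=B, to=A, msg='req')): A:[resp,err,req] B:[]
After 4 (send(from=B, to=A, msg='done')): A:[resp,err,req,done] B:[]
After 5 (process(B)): A:[resp,err,req,done] B:[]
After 6 (process(B)): A:[resp,err,req,done] B:[]
After 7 (send(from=B, to=A, msg='ack')): A:[resp,err,req,done,ack] B:[]
After 8 (process(A)): A:[err,req,done,ack] B:[]
After 9 (send(from=B, to=A, msg='pong')): A:[err,req,done,ack,pong] B:[]
After 10 (send(from=B, to=A, msg='stop')): A:[err,req,done,ack,pong,stop] B:[]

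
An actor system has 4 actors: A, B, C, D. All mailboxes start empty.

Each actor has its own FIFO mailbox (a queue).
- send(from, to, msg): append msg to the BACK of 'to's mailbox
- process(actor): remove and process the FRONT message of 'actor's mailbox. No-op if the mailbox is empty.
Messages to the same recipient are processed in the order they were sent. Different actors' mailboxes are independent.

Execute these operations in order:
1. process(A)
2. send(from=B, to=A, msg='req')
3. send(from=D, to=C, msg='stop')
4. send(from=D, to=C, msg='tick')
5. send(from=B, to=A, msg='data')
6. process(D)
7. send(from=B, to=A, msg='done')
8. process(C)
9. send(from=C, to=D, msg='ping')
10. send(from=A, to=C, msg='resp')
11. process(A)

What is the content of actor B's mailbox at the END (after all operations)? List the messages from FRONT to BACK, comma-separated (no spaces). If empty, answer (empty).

After 1 (process(A)): A:[] B:[] C:[] D:[]
After 2 (send(from=B, to=A, msg='req')): A:[req] B:[] C:[] D:[]
After 3 (send(from=D, to=C, msg='stop')): A:[req] B:[] C:[stop] D:[]
After 4 (send(from=D, to=C, msg='tick')): A:[req] B:[] C:[stop,tick] D:[]
After 5 (send(from=B, to=A, msg='data')): A:[req,data] B:[] C:[stop,tick] D:[]
After 6 (process(D)): A:[req,data] B:[] C:[stop,tick] D:[]
After 7 (send(from=B, to=A, msg='done')): A:[req,data,done] B:[] C:[stop,tick] D:[]
After 8 (process(C)): A:[req,data,done] B:[] C:[tick] D:[]
After 9 (send(from=C, to=D, msg='ping')): A:[req,data,done] B:[] C:[tick] D:[ping]
After 10 (send(from=A, to=C, msg='resp')): A:[req,data,done] B:[] C:[tick,resp] D:[ping]
After 11 (process(A)): A:[data,done] B:[] C:[tick,resp] D:[ping]

Answer: (empty)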